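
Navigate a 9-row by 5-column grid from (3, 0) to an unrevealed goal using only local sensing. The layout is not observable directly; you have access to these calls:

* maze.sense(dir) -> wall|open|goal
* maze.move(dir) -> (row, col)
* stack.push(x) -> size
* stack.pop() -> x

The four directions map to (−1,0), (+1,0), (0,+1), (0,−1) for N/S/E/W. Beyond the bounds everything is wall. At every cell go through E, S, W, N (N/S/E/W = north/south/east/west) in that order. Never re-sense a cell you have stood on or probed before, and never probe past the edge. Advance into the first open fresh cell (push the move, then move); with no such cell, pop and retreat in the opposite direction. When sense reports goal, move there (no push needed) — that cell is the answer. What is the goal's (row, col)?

Act: sense[dir=east]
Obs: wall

Act: sense[dir=south]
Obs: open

Act: push[x=south]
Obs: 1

Act: move[dir=south]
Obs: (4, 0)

Act: sense[dir=east]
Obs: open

Act: push[x=east]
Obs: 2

Act: move[dir=east]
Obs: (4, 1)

Act: sense[dir=east]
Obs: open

Act: push[x=east]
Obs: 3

Act: move[dir=east]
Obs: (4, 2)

Act: sense[dir=east]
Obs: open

Act: push[x=east]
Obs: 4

Act: move[dir=east]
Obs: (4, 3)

Act: sense[dir=east]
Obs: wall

Act: sense[dir=south]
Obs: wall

Act: sense[dir=north]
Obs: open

Act: push[x=north]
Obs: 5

Act: move[dir=north]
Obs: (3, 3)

Act: sense[dir=east]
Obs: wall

Act: sense[dir=west]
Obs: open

Act: push[x=west]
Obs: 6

Act: move[dir=west]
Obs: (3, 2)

Act: sense[dir=north]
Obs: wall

Act: pop[]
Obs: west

Act: move[dir=east]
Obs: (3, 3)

Act: sense[dir=north]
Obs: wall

Act: pop[]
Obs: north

Act: move[dir=south]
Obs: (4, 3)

Act: pop[]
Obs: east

Act: move[dir=west]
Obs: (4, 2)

Act: sense[dir=south]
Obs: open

Act: push[x=south]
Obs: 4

Act: move[dir=south]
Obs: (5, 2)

Act: sense[dir=south]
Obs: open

Act: push[x=south]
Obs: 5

Act: move[dir=south]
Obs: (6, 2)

Act: sense[dir=east]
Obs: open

Act: push[x=east]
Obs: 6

Act: move[dir=east]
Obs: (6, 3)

Act: sense[dir=east]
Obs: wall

Act: sense[dir=south]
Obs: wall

Act: pop[]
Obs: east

Act: move[dir=west]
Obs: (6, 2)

Act: sense[dir=south]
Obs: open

Act: push[x=south]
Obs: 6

Act: move[dir=south]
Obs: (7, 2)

Act: sense[dir=south]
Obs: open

Act: push[x=south]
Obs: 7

Act: move[dir=south]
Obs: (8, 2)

Act: sense[dir=east]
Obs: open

Act: push[x=east]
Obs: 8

Act: move[dir=east]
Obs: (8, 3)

Act: sense[dir=east]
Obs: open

Act: push[x=east]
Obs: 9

Act: move[dir=east]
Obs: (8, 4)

Act: sense[dir=north]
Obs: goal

Act: move[dir=north]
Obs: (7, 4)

Answer: (7, 4)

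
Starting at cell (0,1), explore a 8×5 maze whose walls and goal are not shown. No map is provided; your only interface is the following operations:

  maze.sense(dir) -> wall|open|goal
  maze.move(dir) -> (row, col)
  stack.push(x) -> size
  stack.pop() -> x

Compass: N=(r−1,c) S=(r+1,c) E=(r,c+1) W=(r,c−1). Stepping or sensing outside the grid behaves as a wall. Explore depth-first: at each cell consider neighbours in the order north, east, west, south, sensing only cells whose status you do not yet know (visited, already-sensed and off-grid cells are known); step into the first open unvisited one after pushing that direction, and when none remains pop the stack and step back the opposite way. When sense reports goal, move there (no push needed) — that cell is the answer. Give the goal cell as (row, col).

>> maze.sense(dir=east)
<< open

>> stack.push(x=east)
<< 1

>> maze.move(dir=east)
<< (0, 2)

>> maze.sense(dir=east)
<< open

>> stack.push(x=east)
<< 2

>> maze.move(dir=east)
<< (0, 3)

>> maze.sense(dir=east)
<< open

>> stack.push(x=east)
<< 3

>> maze.move(dir=east)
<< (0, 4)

>> maze.sense(dir=south)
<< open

>> stack.push(x=south)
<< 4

>> maze.move(dir=south)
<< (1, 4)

>> maze.sense(dir=west)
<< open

>> stack.push(x=west)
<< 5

>> maze.move(dir=west)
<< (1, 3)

>> maze.sense(dir=west)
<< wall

>> maze.sense(dir=south)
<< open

>> stack.push(x=south)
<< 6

>> maze.move(dir=south)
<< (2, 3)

>> maze.sense(dir=east)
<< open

>> stack.push(x=east)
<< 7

>> maze.move(dir=east)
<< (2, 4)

>> maze.sense(dir=south)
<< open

>> stack.push(x=south)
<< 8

>> maze.move(dir=south)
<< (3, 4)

>> maze.sense(dir=west)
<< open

>> stack.push(x=west)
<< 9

>> maze.move(dir=west)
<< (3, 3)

>> maze.sense(dir=west)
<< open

>> stack.push(x=west)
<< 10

>> maze.move(dir=west)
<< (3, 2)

>> maze.sense(dir=north)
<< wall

>> maze.sense(dir=west)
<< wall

>> maze.sense(dir=south)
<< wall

>> stack.pop()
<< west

>> maze.move(dir=east)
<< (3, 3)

>> maze.sense(dir=south)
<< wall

>> stack.pop()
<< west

>> maze.move(dir=east)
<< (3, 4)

>> maze.sense(dir=south)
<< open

>> stack.push(x=south)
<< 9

>> maze.move(dir=south)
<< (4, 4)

>> maze.sense(dir=south)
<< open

>> stack.push(x=south)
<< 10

>> maze.move(dir=south)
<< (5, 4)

>> maze.sense(dir=west)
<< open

>> stack.push(x=west)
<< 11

>> maze.move(dir=west)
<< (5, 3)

>> maze.sense(dir=west)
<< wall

>> maze.sense(dir=south)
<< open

>> stack.push(x=south)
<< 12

>> maze.move(dir=south)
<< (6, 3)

>> maze.sense(dir=east)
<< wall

>> maze.sense(dir=west)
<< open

>> stack.push(x=west)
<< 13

>> maze.move(dir=west)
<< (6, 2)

>> maze.sense(dir=west)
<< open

>> stack.push(x=west)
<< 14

>> maze.move(dir=west)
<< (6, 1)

>> maze.sense(dir=north)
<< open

>> stack.push(x=north)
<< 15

>> maze.move(dir=north)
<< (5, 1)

>> maze.sense(dir=north)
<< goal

>> maze.move(dir=north)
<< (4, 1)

Answer: (4, 1)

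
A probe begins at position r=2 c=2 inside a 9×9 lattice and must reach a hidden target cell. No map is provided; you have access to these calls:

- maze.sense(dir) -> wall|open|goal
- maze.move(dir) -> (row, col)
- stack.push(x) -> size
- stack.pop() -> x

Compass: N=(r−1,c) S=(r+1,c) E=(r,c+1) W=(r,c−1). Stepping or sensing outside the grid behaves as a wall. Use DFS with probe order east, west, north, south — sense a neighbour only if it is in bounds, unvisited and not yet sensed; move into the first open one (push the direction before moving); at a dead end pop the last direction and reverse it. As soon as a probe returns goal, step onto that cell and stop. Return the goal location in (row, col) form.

I try maze.sense on east, and observe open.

I use stack.push on east, yielding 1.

I use maze.move on east, → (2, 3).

I try maze.sense on east, and see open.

I use stack.push on east, → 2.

Next I call maze.move on east, giving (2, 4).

Using maze.sense on east, and observe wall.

Now I run maze.sense on north, giving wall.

I invoke maze.sense on south, : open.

I try stack.push on south, → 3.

Calling maze.move on south, yielding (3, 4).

I use maze.sense on east, which returns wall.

Calling maze.sense on west, giving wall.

I call maze.sense on south, and observe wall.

Now I run stack.pop, which returns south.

I run maze.move on north, and get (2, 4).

I invoke stack.pop(), which returns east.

Using maze.move on west, and see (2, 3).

Calling maze.sense on north, giving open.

Now I run stack.push on north, : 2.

I run maze.move on north, and see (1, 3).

I call maze.sense on west, and see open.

Calling stack.push on west, and see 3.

Then maze.move on west, and get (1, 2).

Then maze.sense on west, and get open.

I try stack.push on west, and observe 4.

I run maze.move on west, giving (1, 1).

I try maze.sense on west, and observe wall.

Calling maze.sense on north, giving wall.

Now I run maze.sense on south, and observe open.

I try stack.push on south, yielding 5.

Then maze.move on south, and get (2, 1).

Then maze.sense on west, yielding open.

I call stack.push on west, and observe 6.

I run maze.move on west, and observe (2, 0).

Next I call maze.sense on south, yielding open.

Invoking stack.push on south, → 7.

Using maze.move on south, which returns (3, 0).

I run maze.sense on east, giving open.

Invoking stack.push on east, yielding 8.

I run maze.move on east, which returns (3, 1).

I run maze.sense on east, and get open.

Calling stack.push on east, : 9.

Then maze.move on east, → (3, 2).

Now I run maze.sense on south, — result: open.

Then stack.push on south, : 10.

I try maze.move on south, — result: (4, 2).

I use maze.sense on east, → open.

I call stack.push on east, and see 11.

I use maze.move on east, and observe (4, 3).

Calling maze.sense on south, : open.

I run stack.push on south, — result: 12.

I use maze.move on south, which returns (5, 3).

Now I run maze.sense on east, → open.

Next I call stack.push on east, and see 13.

I invoke maze.move on east, and see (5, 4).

I run maze.sense on east, yielding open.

I use stack.push on east, : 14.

Using maze.move on east, giving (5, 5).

I call maze.sense on east, — result: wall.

I call maze.sense on north, — result: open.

I try stack.push on north, and get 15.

I use maze.move on north, yielding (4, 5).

Then maze.sense on east, and observe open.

Now I run stack.push on east, yielding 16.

Next I call maze.move on east, and see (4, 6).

Invoking maze.sense on east, and see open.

I call stack.push on east, → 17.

Calling maze.move on east, : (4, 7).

Calling maze.sense on east, and observe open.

Next I call stack.push on east, giving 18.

Now I run maze.move on east, and observe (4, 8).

Invoking maze.sense on north, giving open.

I run stack.push on north, giving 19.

Invoking maze.move on north, yielding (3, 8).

Invoking maze.sense on west, which returns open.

Next I call stack.push on west, and observe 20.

I use maze.move on west, → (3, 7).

I invoke maze.sense on west, → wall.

I invoke maze.sense on north, which returns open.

Now I run stack.push on north, and see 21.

I run maze.move on north, and get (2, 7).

Invoking maze.sense on east, and get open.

Calling stack.push on east, and see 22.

I invoke maze.move on east, giving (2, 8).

Calling maze.sense on north, : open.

Invoking stack.push on north, which returns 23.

Using maze.move on north, and observe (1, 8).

Calling maze.sense on west, — result: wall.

Invoking maze.sense on north, → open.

Next I call stack.push on north, and get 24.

I try maze.move on north, and see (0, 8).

Invoking maze.sense on west, giving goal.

I use maze.move on west, yielding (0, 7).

Answer: (0, 7)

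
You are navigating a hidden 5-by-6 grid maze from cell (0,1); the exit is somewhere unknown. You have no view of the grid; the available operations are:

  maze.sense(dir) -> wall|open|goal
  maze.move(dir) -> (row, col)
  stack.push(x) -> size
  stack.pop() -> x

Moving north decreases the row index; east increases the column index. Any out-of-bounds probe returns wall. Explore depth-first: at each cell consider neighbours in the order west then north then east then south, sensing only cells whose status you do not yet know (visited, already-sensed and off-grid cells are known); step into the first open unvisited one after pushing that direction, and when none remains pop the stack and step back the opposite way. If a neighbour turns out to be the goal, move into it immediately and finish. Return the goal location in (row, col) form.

Using maze.sense on west, giving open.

I try stack.push on west, and observe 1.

I run maze.move on west, and get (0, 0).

I use maze.sense on south, and see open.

I try stack.push on south, : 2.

Then maze.move on south, giving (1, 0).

I call maze.sense on east, yielding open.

Now I run stack.push on east, → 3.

I invoke maze.move on east, and see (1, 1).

Using maze.sense on east, giving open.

Next I call stack.push on east, : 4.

Then maze.move on east, and see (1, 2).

Invoking maze.sense on north, — result: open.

I try stack.push on north, : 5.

Now I run maze.move on north, : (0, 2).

I use maze.sense on east, which returns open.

I invoke stack.push on east, which returns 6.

I run maze.move on east, and see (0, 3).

Invoking maze.sense on east, and observe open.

I call stack.push on east, and see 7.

Then maze.move on east, and see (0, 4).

I use maze.sense on east, and get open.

Next I call stack.push on east, and get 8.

I invoke maze.move on east, → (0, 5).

Calling maze.sense on south, which returns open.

I try stack.push on south, and observe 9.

I call maze.move on south, and observe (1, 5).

Next I call maze.sense on west, and see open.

Using stack.push on west, giving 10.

Then maze.move on west, and see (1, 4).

Now I run maze.sense on west, and get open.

I run stack.push on west, and observe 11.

I run maze.move on west, giving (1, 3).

Using maze.sense on south, — result: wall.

I use stack.pop, and get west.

Calling maze.move on east, and get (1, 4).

Then maze.sense on south, and observe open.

I use stack.push on south, and see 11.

I call maze.move on south, and get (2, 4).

Then maze.sense on east, and observe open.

I invoke stack.push on east, : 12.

I try maze.move on east, and observe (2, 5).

I try maze.sense on south, — result: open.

I run stack.push on south, — result: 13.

I call maze.move on south, : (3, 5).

I run maze.sense on west, : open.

Invoking stack.push on west, yielding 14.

Calling maze.move on west, yielding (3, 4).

I run maze.sense on west, : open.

I invoke stack.push on west, — result: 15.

Now I run maze.move on west, → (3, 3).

Calling maze.sense on west, : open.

Now I run stack.push on west, and get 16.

I try maze.move on west, and see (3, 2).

I call maze.sense on west, and observe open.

I call stack.push on west, and get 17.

I invoke maze.move on west, and get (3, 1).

I use maze.sense on west, yielding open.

Invoking stack.push on west, and get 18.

Calling maze.move on west, : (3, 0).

I invoke maze.sense on north, giving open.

Calling stack.push on north, which returns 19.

I try maze.move on north, — result: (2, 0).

Next I call maze.sense on east, — result: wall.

Using stack.pop(), yielding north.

I run maze.move on south, and get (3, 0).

I invoke maze.sense on south, and see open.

Calling stack.push on south, and observe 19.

Invoking maze.move on south, and see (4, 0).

Now I run maze.sense on east, and get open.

Invoking stack.push on east, → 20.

I invoke maze.move on east, and observe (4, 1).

I invoke maze.sense on east, yielding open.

I invoke stack.push on east, which returns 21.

Using maze.move on east, giving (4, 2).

Invoking maze.sense on east, yielding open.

I try stack.push on east, → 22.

I try maze.move on east, and observe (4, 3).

I call maze.sense on east, — result: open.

I invoke stack.push on east, giving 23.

I try maze.move on east, giving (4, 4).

I use maze.sense on east, — result: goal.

I invoke maze.move on east, : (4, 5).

Answer: (4, 5)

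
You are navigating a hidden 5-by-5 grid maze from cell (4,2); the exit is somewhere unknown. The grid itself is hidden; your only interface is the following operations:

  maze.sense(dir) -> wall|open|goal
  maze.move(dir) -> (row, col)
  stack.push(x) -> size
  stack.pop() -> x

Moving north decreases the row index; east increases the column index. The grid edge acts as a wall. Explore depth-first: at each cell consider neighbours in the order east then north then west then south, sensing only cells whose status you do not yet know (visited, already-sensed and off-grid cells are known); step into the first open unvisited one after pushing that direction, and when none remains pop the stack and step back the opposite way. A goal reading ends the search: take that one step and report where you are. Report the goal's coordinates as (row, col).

==> sense(dir=east)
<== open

==> push(x=east)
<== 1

==> move(dir=east)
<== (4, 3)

==> sense(dir=east)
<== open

==> push(x=east)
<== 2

==> move(dir=east)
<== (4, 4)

==> sense(dir=north)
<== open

==> push(x=north)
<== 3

==> move(dir=north)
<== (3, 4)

==> sense(dir=north)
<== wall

==> sense(dir=west)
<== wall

==> pop()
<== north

==> move(dir=south)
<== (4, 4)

==> pop()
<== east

==> move(dir=west)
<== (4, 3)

==> pop()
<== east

==> move(dir=west)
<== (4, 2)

==> sense(dir=north)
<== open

==> push(x=north)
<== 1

==> move(dir=north)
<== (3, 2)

==> sense(dir=north)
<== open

==> push(x=north)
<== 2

==> move(dir=north)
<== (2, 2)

==> sense(dir=east)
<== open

==> push(x=east)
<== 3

==> move(dir=east)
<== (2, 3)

==> sense(dir=north)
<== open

==> push(x=north)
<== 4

==> move(dir=north)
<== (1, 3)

==> sense(dir=east)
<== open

==> push(x=east)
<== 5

==> move(dir=east)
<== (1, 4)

==> sense(dir=north)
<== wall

==> pop()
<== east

==> move(dir=west)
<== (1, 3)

==> sense(dir=north)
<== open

==> push(x=north)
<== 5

==> move(dir=north)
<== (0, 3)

==> sense(dir=west)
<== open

==> push(x=west)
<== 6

==> move(dir=west)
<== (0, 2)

==> sense(dir=west)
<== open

==> push(x=west)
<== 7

==> move(dir=west)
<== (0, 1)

==> sense(dir=west)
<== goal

==> move(dir=west)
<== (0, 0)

Answer: (0, 0)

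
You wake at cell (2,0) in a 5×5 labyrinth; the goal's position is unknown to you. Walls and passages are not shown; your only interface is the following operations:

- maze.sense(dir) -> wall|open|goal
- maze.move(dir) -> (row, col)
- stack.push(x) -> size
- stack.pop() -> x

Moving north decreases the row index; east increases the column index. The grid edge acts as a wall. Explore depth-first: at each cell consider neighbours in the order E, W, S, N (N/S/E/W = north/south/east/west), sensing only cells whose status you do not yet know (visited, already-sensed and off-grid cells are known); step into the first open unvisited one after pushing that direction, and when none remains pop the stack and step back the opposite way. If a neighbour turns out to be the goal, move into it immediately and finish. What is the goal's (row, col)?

// 1. maze.sense(dir: east) -> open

// 2. stack.push(x: east) -> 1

// 3. maze.move(dir: east) -> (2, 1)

// 4. maze.sense(dir: east) -> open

// 5. stack.push(x: east) -> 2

// 6. maze.move(dir: east) -> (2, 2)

// 7. maze.sense(dir: east) -> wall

// 8. maze.sense(dir: south) -> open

// 9. stack.push(x: south) -> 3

// 10. maze.move(dir: south) -> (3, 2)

// 11. maze.sense(dir: east) -> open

// 12. stack.push(x: east) -> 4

// 13. maze.move(dir: east) -> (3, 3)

// 14. maze.sense(dir: east) -> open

// 15. stack.push(x: east) -> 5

// 16. maze.move(dir: east) -> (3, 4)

// 17. maze.sense(dir: south) -> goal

// 18. maze.move(dir: south) -> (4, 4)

Answer: (4, 4)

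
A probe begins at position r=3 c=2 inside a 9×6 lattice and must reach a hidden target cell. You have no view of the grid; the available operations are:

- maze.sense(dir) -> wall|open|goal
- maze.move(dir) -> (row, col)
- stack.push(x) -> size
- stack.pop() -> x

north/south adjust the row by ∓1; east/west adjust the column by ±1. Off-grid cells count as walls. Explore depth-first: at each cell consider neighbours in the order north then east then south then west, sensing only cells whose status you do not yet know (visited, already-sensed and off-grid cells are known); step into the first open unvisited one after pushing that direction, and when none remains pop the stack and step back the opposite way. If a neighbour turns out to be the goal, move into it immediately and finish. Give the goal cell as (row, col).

[in] maze.sense north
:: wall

[in] maze.sense east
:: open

[in] stack.push east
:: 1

[in] maze.move east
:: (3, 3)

[in] maze.sense north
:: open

[in] stack.push north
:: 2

[in] maze.move north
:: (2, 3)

[in] maze.sense north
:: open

[in] stack.push north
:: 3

[in] maze.move north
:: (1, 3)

[in] maze.sense north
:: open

[in] stack.push north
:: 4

[in] maze.move north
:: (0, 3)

[in] maze.sense east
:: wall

[in] maze.sense west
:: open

[in] stack.push west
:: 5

[in] maze.move west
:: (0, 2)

[in] maze.sense south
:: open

[in] stack.push south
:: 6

[in] maze.move south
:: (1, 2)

[in] maze.sense west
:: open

[in] stack.push west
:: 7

[in] maze.move west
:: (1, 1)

[in] maze.sense north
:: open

[in] stack.push north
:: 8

[in] maze.move north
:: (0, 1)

[in] maze.sense west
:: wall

[in] stack.pop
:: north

[in] maze.move south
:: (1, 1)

[in] maze.sense south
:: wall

[in] maze.sense west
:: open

[in] stack.push west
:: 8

[in] maze.move west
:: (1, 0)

[in] maze.sense south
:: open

[in] stack.push south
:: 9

[in] maze.move south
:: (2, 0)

[in] maze.sense south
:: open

[in] stack.push south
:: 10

[in] maze.move south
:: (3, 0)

[in] maze.sense east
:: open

[in] stack.push east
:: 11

[in] maze.move east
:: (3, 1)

[in] maze.sense south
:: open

[in] stack.push south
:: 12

[in] maze.move south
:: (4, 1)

[in] maze.sense east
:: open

[in] stack.push east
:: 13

[in] maze.move east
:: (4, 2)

[in] maze.sense east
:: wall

[in] maze.sense south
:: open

[in] stack.push south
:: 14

[in] maze.move south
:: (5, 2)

[in] maze.sense east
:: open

[in] stack.push east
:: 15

[in] maze.move east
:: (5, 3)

[in] maze.sense east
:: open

[in] stack.push east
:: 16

[in] maze.move east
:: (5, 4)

[in] maze.sense north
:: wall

[in] maze.sense east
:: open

[in] stack.push east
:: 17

[in] maze.move east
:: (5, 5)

[in] maze.sense north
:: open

[in] stack.push north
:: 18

[in] maze.move north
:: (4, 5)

[in] maze.sense north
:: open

[in] stack.push north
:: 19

[in] maze.move north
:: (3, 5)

[in] maze.sense north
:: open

[in] stack.push north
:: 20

[in] maze.move north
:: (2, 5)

[in] maze.sense north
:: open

[in] stack.push north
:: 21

[in] maze.move north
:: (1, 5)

[in] maze.sense north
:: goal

[in] maze.move north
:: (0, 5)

Answer: (0, 5)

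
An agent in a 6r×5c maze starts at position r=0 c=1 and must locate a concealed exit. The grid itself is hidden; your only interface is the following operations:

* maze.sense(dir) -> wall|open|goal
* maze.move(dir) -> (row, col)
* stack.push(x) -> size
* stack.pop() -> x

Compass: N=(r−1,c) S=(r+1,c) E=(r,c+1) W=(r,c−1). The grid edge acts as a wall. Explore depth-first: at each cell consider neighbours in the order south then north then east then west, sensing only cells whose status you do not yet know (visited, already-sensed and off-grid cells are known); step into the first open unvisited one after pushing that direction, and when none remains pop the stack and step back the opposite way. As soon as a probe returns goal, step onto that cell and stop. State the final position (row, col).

% sense dir→south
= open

% push x→south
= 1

% move dir→south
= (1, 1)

% sense dir→south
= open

% push x→south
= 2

% move dir→south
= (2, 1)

% sense dir→south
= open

% push x→south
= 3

% move dir→south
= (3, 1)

% sense dir→south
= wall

% sense dir→east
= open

% push x→east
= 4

% move dir→east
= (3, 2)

% sense dir→south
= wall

% sense dir→north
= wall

% sense dir→east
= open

% push x→east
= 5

% move dir→east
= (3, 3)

% sense dir→south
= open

% push x→south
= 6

% move dir→south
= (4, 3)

% sense dir→south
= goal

% move dir→south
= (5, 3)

Answer: (5, 3)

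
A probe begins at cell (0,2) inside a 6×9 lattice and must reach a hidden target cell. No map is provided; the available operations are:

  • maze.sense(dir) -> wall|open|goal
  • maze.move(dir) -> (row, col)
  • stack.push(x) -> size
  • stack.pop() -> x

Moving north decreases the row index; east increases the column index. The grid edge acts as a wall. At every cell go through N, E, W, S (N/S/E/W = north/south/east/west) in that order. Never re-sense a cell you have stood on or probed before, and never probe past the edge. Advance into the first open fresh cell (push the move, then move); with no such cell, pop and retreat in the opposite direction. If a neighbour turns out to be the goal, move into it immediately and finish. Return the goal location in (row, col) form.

I use sense passing dir=east, yielding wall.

Invoking sense passing dir=west, which returns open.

I try push passing x=west, → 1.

Now I run move passing dir=west, → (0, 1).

Calling sense passing dir=west, giving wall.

Calling sense passing dir=south, which returns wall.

Next I call pop(), — result: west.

Now I run move passing dir=east, and get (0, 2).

I invoke sense passing dir=south, — result: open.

Invoking push passing x=south, and get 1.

I run move passing dir=south, → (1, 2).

I use sense passing dir=east, — result: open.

I invoke push passing x=east, and see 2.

I use move passing dir=east, and observe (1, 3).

Then sense passing dir=east, yielding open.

Using push passing x=east, : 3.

I invoke move passing dir=east, and observe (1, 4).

I call sense passing dir=north, which returns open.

I invoke push passing x=north, and see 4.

I try move passing dir=north, — result: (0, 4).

I invoke sense passing dir=east, → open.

I try push passing x=east, and observe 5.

I use move passing dir=east, which returns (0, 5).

I invoke sense passing dir=east, and observe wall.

I use sense passing dir=south, and see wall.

Now I run pop, and observe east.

I run move passing dir=west, — result: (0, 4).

Using pop(), and observe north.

Invoking move passing dir=south, → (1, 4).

Then sense passing dir=south, → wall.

I run pop(), yielding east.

I try move passing dir=west, and see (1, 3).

I use sense passing dir=south, which returns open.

Calling push passing x=south, → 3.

I try move passing dir=south, which returns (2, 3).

Next I call sense passing dir=west, giving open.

Using push passing x=west, → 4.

I invoke move passing dir=west, yielding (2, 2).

Calling sense passing dir=west, and see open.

Next I call push passing x=west, → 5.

Now I run move passing dir=west, → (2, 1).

I run sense passing dir=west, giving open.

Using push passing x=west, — result: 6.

I invoke move passing dir=west, and observe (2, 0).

I invoke sense passing dir=north, which returns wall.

Then sense passing dir=south, and get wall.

Now I run pop(), : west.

I call move passing dir=east, and observe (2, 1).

Then sense passing dir=south, giving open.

Calling push passing x=south, giving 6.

Next I call move passing dir=south, and get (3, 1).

Invoking sense passing dir=east, giving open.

Next I call push passing x=east, and observe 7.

Then move passing dir=east, : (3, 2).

Using sense passing dir=east, — result: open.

Then push passing x=east, — result: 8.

Next I call move passing dir=east, which returns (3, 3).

Now I run sense passing dir=east, and get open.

Using push passing x=east, and see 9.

Invoking move passing dir=east, and observe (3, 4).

I try sense passing dir=east, : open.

Next I call push passing x=east, yielding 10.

I call move passing dir=east, — result: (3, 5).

I call sense passing dir=north, — result: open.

I run push passing x=north, giving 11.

Using move passing dir=north, : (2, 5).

Now I run sense passing dir=east, which returns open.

I call push passing x=east, — result: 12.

I run move passing dir=east, → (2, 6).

Calling sense passing dir=north, → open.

I invoke push passing x=north, — result: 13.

Calling move passing dir=north, → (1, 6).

Invoking sense passing dir=east, — result: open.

I try push passing x=east, → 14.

Now I run move passing dir=east, and observe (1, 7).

Invoking sense passing dir=north, — result: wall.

I call sense passing dir=east, giving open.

Using push passing x=east, yielding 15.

Calling move passing dir=east, and see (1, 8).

Invoking sense passing dir=north, and get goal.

Invoking move passing dir=north, and observe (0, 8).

Answer: (0, 8)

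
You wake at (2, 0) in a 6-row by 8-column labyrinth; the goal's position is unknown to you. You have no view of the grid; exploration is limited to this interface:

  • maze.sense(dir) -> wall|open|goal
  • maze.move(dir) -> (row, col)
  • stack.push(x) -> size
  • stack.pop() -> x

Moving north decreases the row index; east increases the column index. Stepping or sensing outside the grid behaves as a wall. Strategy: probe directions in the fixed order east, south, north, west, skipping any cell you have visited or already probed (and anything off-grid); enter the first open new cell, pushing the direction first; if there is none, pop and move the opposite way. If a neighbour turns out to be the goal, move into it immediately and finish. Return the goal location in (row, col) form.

>>> maze.sense dir: east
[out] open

>>> stack.push x: east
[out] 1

>>> maze.move dir: east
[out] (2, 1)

>>> maze.sense dir: east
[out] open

>>> stack.push x: east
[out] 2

>>> maze.move dir: east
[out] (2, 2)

>>> maze.sense dir: east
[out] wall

>>> maze.sense dir: south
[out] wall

>>> maze.sense dir: north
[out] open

>>> stack.push x: north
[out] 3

>>> maze.move dir: north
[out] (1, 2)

>>> maze.sense dir: east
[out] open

>>> stack.push x: east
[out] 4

>>> maze.move dir: east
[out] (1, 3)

>>> maze.sense dir: east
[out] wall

>>> maze.sense dir: north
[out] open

>>> stack.push x: north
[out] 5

>>> maze.move dir: north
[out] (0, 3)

>>> maze.sense dir: east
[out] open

>>> stack.push x: east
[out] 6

>>> maze.move dir: east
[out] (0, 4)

>>> maze.sense dir: east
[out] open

>>> stack.push x: east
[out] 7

>>> maze.move dir: east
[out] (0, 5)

>>> maze.sense dir: east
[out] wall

>>> maze.sense dir: south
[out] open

>>> stack.push x: south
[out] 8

>>> maze.move dir: south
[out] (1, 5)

>>> maze.sense dir: east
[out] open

>>> stack.push x: east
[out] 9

>>> maze.move dir: east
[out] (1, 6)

>>> maze.sense dir: east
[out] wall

>>> maze.sense dir: south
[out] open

>>> stack.push x: south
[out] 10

>>> maze.move dir: south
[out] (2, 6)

>>> maze.sense dir: east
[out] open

>>> stack.push x: east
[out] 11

>>> maze.move dir: east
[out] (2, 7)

>>> maze.sense dir: south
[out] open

>>> stack.push x: south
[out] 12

>>> maze.move dir: south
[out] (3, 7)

>>> maze.sense dir: south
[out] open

>>> stack.push x: south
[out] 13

>>> maze.move dir: south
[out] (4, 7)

>>> maze.sense dir: south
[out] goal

>>> maze.move dir: south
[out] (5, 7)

Answer: (5, 7)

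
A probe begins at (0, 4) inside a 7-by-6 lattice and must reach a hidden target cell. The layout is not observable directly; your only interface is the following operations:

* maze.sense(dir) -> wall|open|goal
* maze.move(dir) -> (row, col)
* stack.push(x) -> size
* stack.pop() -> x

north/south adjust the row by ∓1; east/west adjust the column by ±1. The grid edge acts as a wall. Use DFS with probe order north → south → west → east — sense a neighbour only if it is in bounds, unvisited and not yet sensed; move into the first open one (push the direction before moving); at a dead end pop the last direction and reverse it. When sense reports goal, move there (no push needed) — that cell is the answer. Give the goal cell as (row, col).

> maze.sense dir: south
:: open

> stack.push x: south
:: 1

> maze.move dir: south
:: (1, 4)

> maze.sense dir: south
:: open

> stack.push x: south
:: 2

> maze.move dir: south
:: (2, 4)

> maze.sense dir: south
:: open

> stack.push x: south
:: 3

> maze.move dir: south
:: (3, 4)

> maze.sense dir: south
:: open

> stack.push x: south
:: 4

> maze.move dir: south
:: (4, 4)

> maze.sense dir: south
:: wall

> maze.sense dir: west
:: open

> stack.push x: west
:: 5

> maze.move dir: west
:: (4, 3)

> maze.sense dir: north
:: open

> stack.push x: north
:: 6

> maze.move dir: north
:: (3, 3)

> maze.sense dir: north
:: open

> stack.push x: north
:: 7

> maze.move dir: north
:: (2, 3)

> maze.sense dir: north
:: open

> stack.push x: north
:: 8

> maze.move dir: north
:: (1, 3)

> maze.sense dir: north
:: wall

> maze.sense dir: west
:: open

> stack.push x: west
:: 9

> maze.move dir: west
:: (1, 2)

> maze.sense dir: north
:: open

> stack.push x: north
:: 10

> maze.move dir: north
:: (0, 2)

> maze.sense dir: west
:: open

> stack.push x: west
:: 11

> maze.move dir: west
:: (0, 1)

> maze.sense dir: south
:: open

> stack.push x: south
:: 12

> maze.move dir: south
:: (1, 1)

> maze.sense dir: south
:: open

> stack.push x: south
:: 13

> maze.move dir: south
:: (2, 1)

> maze.sense dir: south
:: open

> stack.push x: south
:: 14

> maze.move dir: south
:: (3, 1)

> maze.sense dir: south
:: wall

> maze.sense dir: west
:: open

> stack.push x: west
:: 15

> maze.move dir: west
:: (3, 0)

> maze.sense dir: north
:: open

> stack.push x: north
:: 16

> maze.move dir: north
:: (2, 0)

> maze.sense dir: north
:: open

> stack.push x: north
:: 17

> maze.move dir: north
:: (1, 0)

> maze.sense dir: north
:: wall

> stack.pop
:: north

> maze.move dir: south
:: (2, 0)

> stack.pop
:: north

> maze.move dir: south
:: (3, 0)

> maze.sense dir: south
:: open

> stack.push x: south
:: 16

> maze.move dir: south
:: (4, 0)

> maze.sense dir: south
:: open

> stack.push x: south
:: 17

> maze.move dir: south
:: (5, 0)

> maze.sense dir: south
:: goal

> maze.move dir: south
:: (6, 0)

Answer: (6, 0)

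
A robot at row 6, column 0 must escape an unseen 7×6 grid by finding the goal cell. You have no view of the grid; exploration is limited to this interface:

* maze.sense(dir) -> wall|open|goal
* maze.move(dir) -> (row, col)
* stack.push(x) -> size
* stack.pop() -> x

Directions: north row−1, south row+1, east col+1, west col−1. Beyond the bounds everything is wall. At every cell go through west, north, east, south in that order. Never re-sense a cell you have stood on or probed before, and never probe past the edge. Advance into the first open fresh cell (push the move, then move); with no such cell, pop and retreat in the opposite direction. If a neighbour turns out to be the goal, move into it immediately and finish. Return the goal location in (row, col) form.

Step: maze.sense[dir='north']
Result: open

Step: stack.push[x='north']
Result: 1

Step: maze.move[dir='north']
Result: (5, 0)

Step: maze.sense[dir='north']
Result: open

Step: stack.push[x='north']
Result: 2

Step: maze.move[dir='north']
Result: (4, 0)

Step: maze.sense[dir='north']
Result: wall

Step: maze.sense[dir='east']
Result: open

Step: stack.push[x='east']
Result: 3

Step: maze.move[dir='east']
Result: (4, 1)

Step: maze.sense[dir='north']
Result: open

Step: stack.push[x='north']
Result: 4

Step: maze.move[dir='north']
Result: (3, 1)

Step: maze.sense[dir='north']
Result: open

Step: stack.push[x='north']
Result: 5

Step: maze.move[dir='north']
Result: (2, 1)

Step: maze.sense[dir='west']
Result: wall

Step: maze.sense[dir='north']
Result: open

Step: stack.push[x='north']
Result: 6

Step: maze.move[dir='north']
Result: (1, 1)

Step: maze.sense[dir='west']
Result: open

Step: stack.push[x='west']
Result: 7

Step: maze.move[dir='west']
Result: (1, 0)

Step: maze.sense[dir='north']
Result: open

Step: stack.push[x='north']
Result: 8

Step: maze.move[dir='north']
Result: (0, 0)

Step: maze.sense[dir='east']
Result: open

Step: stack.push[x='east']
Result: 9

Step: maze.move[dir='east']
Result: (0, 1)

Step: maze.sense[dir='east']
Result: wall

Step: stack.pop[]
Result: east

Step: maze.move[dir='west']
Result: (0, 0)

Step: stack.pop[]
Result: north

Step: maze.move[dir='south']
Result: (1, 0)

Step: stack.pop[]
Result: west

Step: maze.move[dir='east']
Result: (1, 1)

Step: maze.sense[dir='east']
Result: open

Step: stack.push[x='east']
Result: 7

Step: maze.move[dir='east']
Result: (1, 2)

Step: maze.sense[dir='east']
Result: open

Step: stack.push[x='east']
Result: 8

Step: maze.move[dir='east']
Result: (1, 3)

Step: maze.sense[dir='north']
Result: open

Step: stack.push[x='north']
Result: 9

Step: maze.move[dir='north']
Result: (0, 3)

Step: maze.sense[dir='east']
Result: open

Step: stack.push[x='east']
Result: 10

Step: maze.move[dir='east']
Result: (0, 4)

Step: maze.sense[dir='east']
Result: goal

Step: maze.move[dir='east']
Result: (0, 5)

Answer: (0, 5)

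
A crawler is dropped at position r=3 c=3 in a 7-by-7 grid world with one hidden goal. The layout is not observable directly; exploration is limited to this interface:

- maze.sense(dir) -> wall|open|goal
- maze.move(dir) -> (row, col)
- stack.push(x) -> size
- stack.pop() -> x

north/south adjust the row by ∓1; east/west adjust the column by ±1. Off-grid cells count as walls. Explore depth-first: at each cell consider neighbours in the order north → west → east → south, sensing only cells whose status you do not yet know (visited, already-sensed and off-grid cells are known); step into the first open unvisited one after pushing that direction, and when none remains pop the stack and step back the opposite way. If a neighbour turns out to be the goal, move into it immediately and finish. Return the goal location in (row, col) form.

-- 1. maze.sense(dir='north') -> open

-- 2. stack.push(x='north') -> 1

-- 3. maze.move(dir='north') -> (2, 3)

-- 4. maze.sense(dir='north') -> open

-- 5. stack.push(x='north') -> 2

-- 6. maze.move(dir='north') -> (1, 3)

-- 7. maze.sense(dir='north') -> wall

-- 8. maze.sense(dir='west') -> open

-- 9. stack.push(x='west') -> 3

-- 10. maze.move(dir='west') -> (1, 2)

-- 11. maze.sense(dir='north') -> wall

-- 12. maze.sense(dir='west') -> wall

-- 13. maze.sense(dir='south') -> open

-- 14. stack.push(x='south') -> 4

-- 15. maze.move(dir='south') -> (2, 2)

-- 16. maze.sense(dir='west') -> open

-- 17. stack.push(x='west') -> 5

-- 18. maze.move(dir='west') -> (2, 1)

-- 19. maze.sense(dir='west') -> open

-- 20. stack.push(x='west') -> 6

-- 21. maze.move(dir='west') -> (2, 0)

-- 22. maze.sense(dir='north') -> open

-- 23. stack.push(x='north') -> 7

-- 24. maze.move(dir='north') -> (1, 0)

-- 25. maze.sense(dir='north') -> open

-- 26. stack.push(x='north') -> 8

-- 27. maze.move(dir='north') -> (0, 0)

-- 28. maze.sense(dir='east') -> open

-- 29. stack.push(x='east') -> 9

-- 30. maze.move(dir='east') -> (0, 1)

-- 31. stack.pop() -> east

-- 32. maze.move(dir='west') -> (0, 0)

-- 33. stack.pop() -> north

-- 34. maze.move(dir='south') -> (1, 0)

-- 35. stack.pop() -> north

-- 36. maze.move(dir='south') -> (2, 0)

-- 37. maze.sense(dir='south') -> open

-- 38. stack.push(x='south') -> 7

-- 39. maze.move(dir='south') -> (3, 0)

-- 40. maze.sense(dir='east') -> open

-- 41. stack.push(x='east') -> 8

-- 42. maze.move(dir='east') -> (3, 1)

-- 43. maze.sense(dir='east') -> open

-- 44. stack.push(x='east') -> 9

-- 45. maze.move(dir='east') -> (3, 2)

-- 46. maze.sense(dir='south') -> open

-- 47. stack.push(x='south') -> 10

-- 48. maze.move(dir='south') -> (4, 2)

-- 49. maze.sense(dir='west') -> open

-- 50. stack.push(x='west') -> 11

-- 51. maze.move(dir='west') -> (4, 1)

-- 52. maze.sense(dir='west') -> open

-- 53. stack.push(x='west') -> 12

-- 54. maze.move(dir='west') -> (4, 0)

-- 55. maze.sense(dir='south') -> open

-- 56. stack.push(x='south') -> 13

-- 57. maze.move(dir='south') -> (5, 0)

-- 58. maze.sense(dir='east') -> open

-- 59. stack.push(x='east') -> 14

-- 60. maze.move(dir='east') -> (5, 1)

-- 61. maze.sense(dir='east') -> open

-- 62. stack.push(x='east') -> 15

-- 63. maze.move(dir='east') -> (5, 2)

-- 64. maze.sense(dir='east') -> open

-- 65. stack.push(x='east') -> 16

-- 66. maze.move(dir='east') -> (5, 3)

-- 67. maze.sense(dir='north') -> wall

-- 68. maze.sense(dir='east') -> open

-- 69. stack.push(x='east') -> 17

-- 70. maze.move(dir='east') -> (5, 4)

-- 71. maze.sense(dir='north') -> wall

-- 72. maze.sense(dir='east') -> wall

-- 73. maze.sense(dir='south') -> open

-- 74. stack.push(x='south') -> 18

-- 75. maze.move(dir='south') -> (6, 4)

-- 76. maze.sense(dir='west') -> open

-- 77. stack.push(x='west') -> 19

-- 78. maze.move(dir='west') -> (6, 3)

-- 79. maze.sense(dir='west') -> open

-- 80. stack.push(x='west') -> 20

-- 81. maze.move(dir='west') -> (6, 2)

-- 82. maze.sense(dir='west') -> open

-- 83. stack.push(x='west') -> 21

-- 84. maze.move(dir='west') -> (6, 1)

-- 85. maze.sense(dir='west') -> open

-- 86. stack.push(x='west') -> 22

-- 87. maze.move(dir='west') -> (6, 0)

-- 88. stack.pop() -> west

-- 89. maze.move(dir='east') -> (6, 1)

-- 90. stack.pop() -> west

-- 91. maze.move(dir='east') -> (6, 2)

-- 92. stack.pop() -> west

-- 93. maze.move(dir='east') -> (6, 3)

-- 94. stack.pop() -> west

-- 95. maze.move(dir='east') -> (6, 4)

-- 96. maze.sense(dir='east') -> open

-- 97. stack.push(x='east') -> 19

-- 98. maze.move(dir='east') -> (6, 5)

-- 99. maze.sense(dir='east') -> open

-- 100. stack.push(x='east') -> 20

-- 101. maze.move(dir='east') -> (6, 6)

-- 102. maze.sense(dir='north') -> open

-- 103. stack.push(x='north') -> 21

-- 104. maze.move(dir='north') -> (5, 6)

-- 105. maze.sense(dir='north') -> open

-- 106. stack.push(x='north') -> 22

-- 107. maze.move(dir='north') -> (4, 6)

-- 108. maze.sense(dir='north') -> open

-- 109. stack.push(x='north') -> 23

-- 110. maze.move(dir='north') -> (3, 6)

-- 111. maze.sense(dir='north') -> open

-- 112. stack.push(x='north') -> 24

-- 113. maze.move(dir='north') -> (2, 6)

-- 114. maze.sense(dir='north') -> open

-- 115. stack.push(x='north') -> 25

-- 116. maze.move(dir='north') -> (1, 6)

-- 117. maze.sense(dir='north') -> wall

-- 118. maze.sense(dir='west') -> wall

-- 119. stack.pop() -> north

-- 120. maze.move(dir='south') -> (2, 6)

-- 121. maze.sense(dir='west') -> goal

-- 122. maze.move(dir='west') -> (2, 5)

Answer: (2, 5)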